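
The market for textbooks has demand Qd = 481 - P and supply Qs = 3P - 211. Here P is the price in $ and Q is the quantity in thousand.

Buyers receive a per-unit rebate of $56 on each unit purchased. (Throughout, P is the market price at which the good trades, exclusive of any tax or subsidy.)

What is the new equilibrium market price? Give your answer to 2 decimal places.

Solve the original market: 481 - P = 3P - 211, hence P = 173 and Q = 308.
Since buyers' out-of-pocket price is the market price minus the rebate, the effective demand curve becomes Qd = 537 - P.
Clearing the new market: 537 - P = 3P - 211, so P = 187 and Q = 350.

187.00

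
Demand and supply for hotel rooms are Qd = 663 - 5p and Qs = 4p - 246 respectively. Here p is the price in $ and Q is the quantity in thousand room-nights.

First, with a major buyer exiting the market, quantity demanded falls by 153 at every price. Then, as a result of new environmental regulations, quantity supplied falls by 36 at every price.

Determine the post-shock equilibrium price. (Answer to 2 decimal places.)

88.00

Before the shock: 663 - 5p = 4p - 246 ⇒ 909 = 9p ⇒ p = 101, Q = 158.
After the shift, demand is Qd = 510 - 5p and supply is Qs = 4p - 282.
Equate the new curves: 510 - 5p = 4p - 282, giving 792 = 9p, p = 88, Q = 70.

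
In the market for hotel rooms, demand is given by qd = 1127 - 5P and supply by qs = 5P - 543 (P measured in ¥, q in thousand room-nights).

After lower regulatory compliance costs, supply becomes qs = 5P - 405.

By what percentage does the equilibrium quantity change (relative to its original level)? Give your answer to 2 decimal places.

+23.63

Initially, 1127 - 5P = 5P - 543, so 1670 = 10P and P = 167, q = 292.
After the shift, demand is qd = 1127 - 5P and supply is qs = 5P - 405.
Setting them equal: 1127 - 5P = 5P - 405 → 1532 = 10P, so P = 153.2 and q = 361.
%Δq = (361 − 292) / 292 × 100 = +23.63%.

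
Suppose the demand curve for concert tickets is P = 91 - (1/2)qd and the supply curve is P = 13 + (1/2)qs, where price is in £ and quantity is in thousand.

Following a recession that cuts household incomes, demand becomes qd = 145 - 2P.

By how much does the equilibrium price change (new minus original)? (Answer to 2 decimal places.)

-9.25

Original equilibrium: 182 - 2P = 2P - 26 gives 208 = 4P, so P = 52 and q = 78.
With the change applied: demand qd = 145 - 2P, supply qs = 2P - 26.
New equilibrium: 145 - 2P = 2P - 26 ⇒ 171 = 4P ⇒ P = 42.75, q = 59.5.
ΔP = 42.75 − 52 = -9.25.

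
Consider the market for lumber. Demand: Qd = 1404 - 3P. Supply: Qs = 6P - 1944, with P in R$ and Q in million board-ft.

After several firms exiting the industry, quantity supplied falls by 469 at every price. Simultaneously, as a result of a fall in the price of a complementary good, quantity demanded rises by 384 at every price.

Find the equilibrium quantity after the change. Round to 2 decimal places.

387.67

Before the shock: 1404 - 3P = 6P - 1944 ⇒ 3348 = 9P ⇒ P = 372, Q = 288.
With the change applied: demand Qd = 1788 - 3P, supply Qs = 6P - 2413.
New equilibrium: 1788 - 3P = 6P - 2413 ⇒ 4201 = 9P ⇒ P = 4201/9 ≈ 466.7778, Q = 1163/3 ≈ 387.6667.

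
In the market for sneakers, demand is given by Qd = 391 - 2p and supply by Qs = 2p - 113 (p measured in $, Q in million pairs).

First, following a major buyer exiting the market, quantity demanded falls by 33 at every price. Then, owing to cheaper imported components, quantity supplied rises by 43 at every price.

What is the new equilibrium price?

Original equilibrium: 391 - 2p = 2p - 113 gives 504 = 4p, so p = 126 and Q = 139.
With the change applied: demand Qd = 358 - 2p, supply Qs = 2p - 70.
Clearing the new market: 358 - 2p = 2p - 70, so p = 107 and Q = 144.

107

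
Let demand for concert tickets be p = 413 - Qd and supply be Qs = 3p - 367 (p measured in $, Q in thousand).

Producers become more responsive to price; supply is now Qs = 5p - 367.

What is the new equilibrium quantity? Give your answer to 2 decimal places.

283.00

Before the shock: 413 - p = 3p - 367 ⇒ 780 = 4p ⇒ p = 195, Q = 218.
The new curves are Qd = 413 - p (demand) and Qs = 5p - 367 (supply).
Clearing the new market: 413 - p = 5p - 367, so p = 130 and Q = 283.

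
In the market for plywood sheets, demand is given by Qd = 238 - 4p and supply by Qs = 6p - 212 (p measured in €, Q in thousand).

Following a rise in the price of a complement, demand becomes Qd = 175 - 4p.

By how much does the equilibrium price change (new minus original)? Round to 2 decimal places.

-6.30

Initially, 238 - 4p = 6p - 212, so 450 = 10p and p = 45, Q = 58.
The new curves are Qd = 175 - 4p (demand) and Qs = 6p - 212 (supply).
Equate the new curves: 175 - 4p = 6p - 212, giving 387 = 10p, p = 38.7, Q = 20.2.
Δp = 38.7 − 45 = -6.30.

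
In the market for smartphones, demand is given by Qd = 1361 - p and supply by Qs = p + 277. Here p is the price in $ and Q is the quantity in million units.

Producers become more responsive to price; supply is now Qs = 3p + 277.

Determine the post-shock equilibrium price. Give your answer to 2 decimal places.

271.00

Before the shock: 1361 - p = p + 277 ⇒ 1084 = 2p ⇒ p = 542, Q = 819.
The new curves are Qd = 1361 - p (demand) and Qs = 3p + 277 (supply).
Clearing the new market: 1361 - p = 3p + 277, so p = 271 and Q = 1090.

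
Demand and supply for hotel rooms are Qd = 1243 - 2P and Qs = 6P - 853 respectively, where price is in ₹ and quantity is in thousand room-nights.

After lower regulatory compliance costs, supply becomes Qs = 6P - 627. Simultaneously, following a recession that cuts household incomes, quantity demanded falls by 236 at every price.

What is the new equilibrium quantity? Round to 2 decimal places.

598.50

Before the shock: 1243 - 2P = 6P - 853 ⇒ 2096 = 8P ⇒ P = 262, Q = 719.
With the change applied: demand Qd = 1007 - 2P, supply Qs = 6P - 627.
Equate the new curves: 1007 - 2P = 6P - 627, giving 1634 = 8P, P = 204.25, Q = 598.5.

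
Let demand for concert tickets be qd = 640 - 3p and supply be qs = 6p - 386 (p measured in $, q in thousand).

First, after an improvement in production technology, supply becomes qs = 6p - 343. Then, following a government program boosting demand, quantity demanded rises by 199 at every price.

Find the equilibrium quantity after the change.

Before the shock: 640 - 3p = 6p - 386 ⇒ 1026 = 9p ⇒ p = 114, q = 298.
After the shift, demand is qd = 839 - 3p and supply is qs = 6p - 343.
New equilibrium: 839 - 3p = 6p - 343 ⇒ 1182 = 9p ⇒ p = 394/3 ≈ 131.3333, q = 445.

445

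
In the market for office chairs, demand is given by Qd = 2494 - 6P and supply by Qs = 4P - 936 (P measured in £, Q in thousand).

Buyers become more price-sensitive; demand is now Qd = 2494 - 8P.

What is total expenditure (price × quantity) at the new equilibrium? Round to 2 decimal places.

59262.78

Original equilibrium: 2494 - 6P = 4P - 936 gives 3430 = 10P, so P = 343 and Q = 436.
The new curves are Qd = 2494 - 8P (demand) and Qs = 4P - 936 (supply).
Setting them equal: 2494 - 8P = 4P - 936 → 3430 = 12P, so P = 1715/6 ≈ 285.8333 and Q = 622/3 ≈ 207.3333.
New expenditure = 285.8333 × 207.3333 = 59262.78.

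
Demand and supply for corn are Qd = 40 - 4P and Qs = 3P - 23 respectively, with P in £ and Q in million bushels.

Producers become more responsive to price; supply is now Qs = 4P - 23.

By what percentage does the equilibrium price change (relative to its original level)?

-12.5

Original equilibrium: 40 - 4P = 3P - 23 gives 63 = 7P, so P = 9 and Q = 4.
The shock moves the curves to Qd = 40 - 4P and Qs = 4P - 23.
Setting them equal: 40 - 4P = 4P - 23 → 63 = 8P, so P = 7.875 and Q = 8.5.
%ΔP = (7.875 − 9) / 9 × 100 = -12.5%.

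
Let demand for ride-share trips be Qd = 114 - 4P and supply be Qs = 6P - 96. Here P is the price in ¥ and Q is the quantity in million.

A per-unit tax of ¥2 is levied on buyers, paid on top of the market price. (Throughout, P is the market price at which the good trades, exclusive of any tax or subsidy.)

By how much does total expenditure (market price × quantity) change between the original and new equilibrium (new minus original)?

-120.96

Solve the original market: 114 - 4P = 6P - 96, hence P = 21 and Q = 30.
Since buyers pay the price plus the tax, the effective demand curve becomes Qd = 106 - 4P.
Equate the new curves: 106 - 4P = 6P - 96, giving 202 = 10P, P = 20.2, Q = 25.2.
Expenditure moves from 21×30 = 630 to 20.2×25.2 = 509.04; change = -120.96.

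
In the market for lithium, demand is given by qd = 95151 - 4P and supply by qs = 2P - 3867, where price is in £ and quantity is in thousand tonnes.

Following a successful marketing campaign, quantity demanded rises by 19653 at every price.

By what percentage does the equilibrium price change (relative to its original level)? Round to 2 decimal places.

Original equilibrium: 95151 - 4P = 2P - 3867 gives 99018 = 6P, so P = 16503 and q = 29139.
The shock moves the curves to qd = 114804 - 4P and qs = 2P - 3867.
Setting them equal: 114804 - 4P = 2P - 3867 → 118671 = 6P, so P = 19778.5 and q = 35690.
%ΔP = (19778.5 − 16503) / 16503 × 100 = +19.85%.

+19.85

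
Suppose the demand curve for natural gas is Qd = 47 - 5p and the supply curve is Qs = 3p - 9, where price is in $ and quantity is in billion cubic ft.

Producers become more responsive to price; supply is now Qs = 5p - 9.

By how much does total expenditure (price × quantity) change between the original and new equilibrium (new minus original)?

+22.4

Solve the original market: 47 - 5p = 3p - 9, hence p = 7 and Q = 12.
After the shift, demand is Qd = 47 - 5p and supply is Qs = 5p - 9.
New equilibrium: 47 - 5p = 5p - 9 ⇒ 56 = 10p ⇒ p = 5.6, Q = 19.
Expenditure moves from 7×12 = 84 to 5.6×19 = 106.4; change = +22.4.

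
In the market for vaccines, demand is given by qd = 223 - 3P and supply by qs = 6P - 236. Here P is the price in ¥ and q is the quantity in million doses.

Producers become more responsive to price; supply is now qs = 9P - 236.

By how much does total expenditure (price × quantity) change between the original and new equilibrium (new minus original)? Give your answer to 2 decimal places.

Initially, 223 - 3P = 6P - 236, so 459 = 9P and P = 51, q = 70.
The new curves are qd = 223 - 3P (demand) and qs = 9P - 236 (supply).
Setting them equal: 223 - 3P = 9P - 236 → 459 = 12P, so P = 38.25 and q = 108.25.
Expenditure moves from 51×70 = 3570 to 38.25×108.25 = 4140.5625; change = +570.56.

+570.56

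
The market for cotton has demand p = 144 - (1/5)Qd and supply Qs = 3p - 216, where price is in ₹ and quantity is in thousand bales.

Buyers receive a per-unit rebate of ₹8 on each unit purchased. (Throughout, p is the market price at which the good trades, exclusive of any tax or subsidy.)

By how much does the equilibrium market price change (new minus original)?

Initially, 720 - 5p = 3p - 216, so 936 = 8p and p = 117, Q = 135.
Since buyers' out-of-pocket price is the market price minus the rebate, the effective demand curve becomes Qd = 760 - 5p.
Equate the new curves: 760 - 5p = 3p - 216, giving 976 = 8p, p = 122, Q = 150.
Δp = 122 − 117 = +5.

+5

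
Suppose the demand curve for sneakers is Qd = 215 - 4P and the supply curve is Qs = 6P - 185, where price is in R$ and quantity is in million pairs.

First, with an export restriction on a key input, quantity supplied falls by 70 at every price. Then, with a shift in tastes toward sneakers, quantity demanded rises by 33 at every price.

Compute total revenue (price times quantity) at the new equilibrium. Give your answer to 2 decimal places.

2354.04

Initially, 215 - 4P = 6P - 185, so 400 = 10P and P = 40, Q = 55.
The new curves are Qd = 248 - 4P (demand) and Qs = 6P - 255 (supply).
Clearing the new market: 248 - 4P = 6P - 255, so P = 50.3 and Q = 46.8.
New expenditure = 50.3 × 46.8 = 2354.04.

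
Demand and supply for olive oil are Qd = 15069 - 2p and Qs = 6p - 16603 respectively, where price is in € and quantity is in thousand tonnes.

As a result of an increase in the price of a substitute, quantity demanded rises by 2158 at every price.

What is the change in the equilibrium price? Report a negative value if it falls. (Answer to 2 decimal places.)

Original equilibrium: 15069 - 2p = 6p - 16603 gives 31672 = 8p, so p = 3959 and Q = 7151.
After the shift, demand is Qd = 17227 - 2p and supply is Qs = 6p - 16603.
Clearing the new market: 17227 - 2p = 6p - 16603, so p = 4228.75 and Q = 8769.5.
Δp = 4228.75 − 3959 = +269.75.

+269.75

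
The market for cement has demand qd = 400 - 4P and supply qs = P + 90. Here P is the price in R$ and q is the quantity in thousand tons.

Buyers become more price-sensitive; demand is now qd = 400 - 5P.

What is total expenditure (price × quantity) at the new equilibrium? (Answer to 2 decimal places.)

7319.44

Before the shock: 400 - 4P = P + 90 ⇒ 310 = 5P ⇒ P = 62, q = 152.
With the change applied: demand qd = 400 - 5P, supply qs = P + 90.
Setting them equal: 400 - 5P = P + 90 → 310 = 6P, so P = 155/3 ≈ 51.6667 and q = 425/3 ≈ 141.6667.
New expenditure = 51.6667 × 141.6667 = 7319.44.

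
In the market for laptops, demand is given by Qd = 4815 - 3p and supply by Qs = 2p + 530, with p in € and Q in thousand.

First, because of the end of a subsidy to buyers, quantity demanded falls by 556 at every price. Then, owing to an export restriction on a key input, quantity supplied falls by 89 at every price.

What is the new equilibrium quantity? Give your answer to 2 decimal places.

Solve the original market: 4815 - 3p = 2p + 530, hence p = 857 and Q = 2244.
The new curves are Qd = 4259 - 3p (demand) and Qs = 2p + 441 (supply).
New equilibrium: 4259 - 3p = 2p + 441 ⇒ 3818 = 5p ⇒ p = 763.6, Q = 1968.2.

1968.20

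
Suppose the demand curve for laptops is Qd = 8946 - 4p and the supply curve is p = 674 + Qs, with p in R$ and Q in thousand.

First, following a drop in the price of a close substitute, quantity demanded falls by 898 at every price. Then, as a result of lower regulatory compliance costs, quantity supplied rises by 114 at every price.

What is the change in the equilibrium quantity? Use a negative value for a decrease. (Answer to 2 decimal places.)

-88.40

Solve the original market: 8946 - 4p = p - 674, hence p = 1924 and Q = 1250.
The shock moves the curves to Qd = 8048 - 4p and Qs = p - 560.
Equate the new curves: 8048 - 4p = p - 560, giving 8608 = 5p, p = 1721.6, Q = 1161.6.
ΔQ = 1161.6 − 1250 = -88.40.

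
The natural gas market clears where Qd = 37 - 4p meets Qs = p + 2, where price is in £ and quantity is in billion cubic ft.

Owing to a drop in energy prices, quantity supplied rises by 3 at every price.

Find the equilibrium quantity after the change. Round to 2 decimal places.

11.40

Initially, 37 - 4p = p + 2, so 35 = 5p and p = 7, Q = 9.
The new curves are Qd = 37 - 4p (demand) and Qs = p + 5 (supply).
Setting them equal: 37 - 4p = p + 5 → 32 = 5p, so p = 6.4 and Q = 11.4.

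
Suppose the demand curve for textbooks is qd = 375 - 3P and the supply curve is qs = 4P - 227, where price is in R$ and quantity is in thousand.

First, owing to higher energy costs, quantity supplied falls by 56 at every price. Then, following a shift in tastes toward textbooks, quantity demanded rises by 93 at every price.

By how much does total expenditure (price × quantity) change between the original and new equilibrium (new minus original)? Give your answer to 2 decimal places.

+5617.04

Original equilibrium: 375 - 3P = 4P - 227 gives 602 = 7P, so P = 86 and q = 117.
The new curves are qd = 468 - 3P (demand) and qs = 4P - 283 (supply).
Setting them equal: 468 - 3P = 4P - 283 → 751 = 7P, so P = 751/7 ≈ 107.2857 and q = 1023/7 ≈ 146.1429.
Expenditure moves from 86×117 = 10062 to 107.2857×146.1429 = 15679.0408; change = +5617.04.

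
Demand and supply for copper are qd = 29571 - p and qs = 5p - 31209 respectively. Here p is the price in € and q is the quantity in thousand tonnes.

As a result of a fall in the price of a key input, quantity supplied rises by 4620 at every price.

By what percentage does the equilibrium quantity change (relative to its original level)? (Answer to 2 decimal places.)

Initially, 29571 - p = 5p - 31209, so 60780 = 6p and p = 10130, q = 19441.
With the change applied: demand qd = 29571 - p, supply qs = 5p - 26589.
Clearing the new market: 29571 - p = 5p - 26589, so p = 9360 and q = 20211.
%Δq = (20211 − 19441) / 19441 × 100 = +3.96%.

+3.96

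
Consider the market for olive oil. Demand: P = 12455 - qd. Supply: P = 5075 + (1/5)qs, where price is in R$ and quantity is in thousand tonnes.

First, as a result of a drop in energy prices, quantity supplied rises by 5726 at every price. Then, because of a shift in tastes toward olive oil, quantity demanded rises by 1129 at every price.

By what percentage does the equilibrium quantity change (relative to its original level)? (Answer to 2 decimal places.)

Original equilibrium: 12455 - P = 5P - 25375 gives 37830 = 6P, so P = 6305 and q = 6150.
The new curves are qd = 13584 - P (demand) and qs = 5P - 19649 (supply).
New equilibrium: 13584 - P = 5P - 19649 ⇒ 33233 = 6P ⇒ P = 33233/6 ≈ 5538.8333, q = 48271/6 ≈ 8045.1667.
%Δq = (8045.1667 − 6150) / 6150 × 100 = +30.82%.

+30.82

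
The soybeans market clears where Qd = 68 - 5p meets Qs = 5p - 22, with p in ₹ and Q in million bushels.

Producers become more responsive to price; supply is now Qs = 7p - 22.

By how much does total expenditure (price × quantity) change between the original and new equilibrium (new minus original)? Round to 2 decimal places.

+21.75

Solve the original market: 68 - 5p = 5p - 22, hence p = 9 and Q = 23.
The new curves are Qd = 68 - 5p (demand) and Qs = 7p - 22 (supply).
Equate the new curves: 68 - 5p = 7p - 22, giving 90 = 12p, p = 7.5, Q = 30.5.
Expenditure moves from 9×23 = 207 to 7.5×30.5 = 228.75; change = +21.75.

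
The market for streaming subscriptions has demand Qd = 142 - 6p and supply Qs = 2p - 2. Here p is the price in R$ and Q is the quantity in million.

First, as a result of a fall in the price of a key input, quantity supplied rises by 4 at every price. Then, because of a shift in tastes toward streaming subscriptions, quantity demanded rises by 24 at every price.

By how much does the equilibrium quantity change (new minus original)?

+9

Before the shock: 142 - 6p = 2p - 2 ⇒ 144 = 8p ⇒ p = 18, Q = 34.
The new curves are Qd = 166 - 6p (demand) and Qs = 2p + 2 (supply).
Setting them equal: 166 - 6p = 2p + 2 → 164 = 8p, so p = 20.5 and Q = 43.
ΔQ = 43 − 34 = +9.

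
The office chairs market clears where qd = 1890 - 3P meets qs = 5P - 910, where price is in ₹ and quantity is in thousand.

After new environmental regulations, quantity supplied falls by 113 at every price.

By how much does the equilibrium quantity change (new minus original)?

Solve the original market: 1890 - 3P = 5P - 910, hence P = 350 and q = 840.
With the change applied: demand qd = 1890 - 3P, supply qs = 5P - 1023.
Clearing the new market: 1890 - 3P = 5P - 1023, so P = 364.125 and q = 797.625.
Δq = 797.625 − 840 = -42.375.

-42.375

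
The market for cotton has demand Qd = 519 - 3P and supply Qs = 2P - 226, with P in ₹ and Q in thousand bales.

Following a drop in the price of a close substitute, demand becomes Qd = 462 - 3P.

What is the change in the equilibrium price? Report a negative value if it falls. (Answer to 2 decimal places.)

Initially, 519 - 3P = 2P - 226, so 745 = 5P and P = 149, Q = 72.
The shock moves the curves to Qd = 462 - 3P and Qs = 2P - 226.
Equate the new curves: 462 - 3P = 2P - 226, giving 688 = 5P, P = 137.6, Q = 49.2.
ΔP = 137.6 − 149 = -11.40.

-11.40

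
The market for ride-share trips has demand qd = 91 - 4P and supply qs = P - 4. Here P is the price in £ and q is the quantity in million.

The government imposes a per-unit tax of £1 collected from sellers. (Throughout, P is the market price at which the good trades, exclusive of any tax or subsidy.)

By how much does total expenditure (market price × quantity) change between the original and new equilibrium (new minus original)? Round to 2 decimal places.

-12.36

Solve the original market: 91 - 4P = P - 4, hence P = 19 and q = 15.
Since sellers keep the price net of the tax, the effective supply curve becomes qs = P - 5.
Equate the new curves: 91 - 4P = P - 5, giving 96 = 5P, P = 19.2, q = 14.2.
Expenditure moves from 19×15 = 285 to 19.2×14.2 = 272.64; change = -12.36.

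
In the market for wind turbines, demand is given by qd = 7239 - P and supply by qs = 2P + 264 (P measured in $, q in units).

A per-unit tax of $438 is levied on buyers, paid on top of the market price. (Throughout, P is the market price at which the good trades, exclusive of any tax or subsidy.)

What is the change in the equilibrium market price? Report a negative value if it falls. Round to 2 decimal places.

-146.00

Before the shock: 7239 - P = 2P + 264 ⇒ 6975 = 3P ⇒ P = 2325, q = 4914.
Since buyers pay the price plus the tax, the effective demand curve becomes qd = 6801 - P.
New equilibrium: 6801 - P = 2P + 264 ⇒ 6537 = 3P ⇒ P = 2179, q = 4622.
ΔP = 2179 − 2325 = -146.00.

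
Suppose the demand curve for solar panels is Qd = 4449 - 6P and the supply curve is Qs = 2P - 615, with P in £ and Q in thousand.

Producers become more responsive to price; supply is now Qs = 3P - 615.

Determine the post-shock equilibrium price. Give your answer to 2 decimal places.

Original equilibrium: 4449 - 6P = 2P - 615 gives 5064 = 8P, so P = 633 and Q = 651.
With the change applied: demand Qd = 4449 - 6P, supply Qs = 3P - 615.
New equilibrium: 4449 - 6P = 3P - 615 ⇒ 5064 = 9P ⇒ P = 1688/3 ≈ 562.6667, Q = 1073.

562.67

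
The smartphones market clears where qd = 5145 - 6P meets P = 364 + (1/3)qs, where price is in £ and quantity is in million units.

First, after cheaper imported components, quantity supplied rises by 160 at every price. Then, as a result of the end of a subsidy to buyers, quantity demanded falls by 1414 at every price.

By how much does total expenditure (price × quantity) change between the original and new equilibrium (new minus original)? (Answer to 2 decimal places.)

-361553.19

Original equilibrium: 5145 - 6P = 3P - 1092 gives 6237 = 9P, so P = 693 and q = 987.
With the change applied: demand qd = 3731 - 6P, supply qs = 3P - 932.
Equate the new curves: 3731 - 6P = 3P - 932, giving 4663 = 9P, P = 4663/9 ≈ 518.1111, q = 1867/3 ≈ 622.3333.
Expenditure moves from 693×987 = 683991 to 518.1111×622.3333 = 322437.8148; change = -361553.19.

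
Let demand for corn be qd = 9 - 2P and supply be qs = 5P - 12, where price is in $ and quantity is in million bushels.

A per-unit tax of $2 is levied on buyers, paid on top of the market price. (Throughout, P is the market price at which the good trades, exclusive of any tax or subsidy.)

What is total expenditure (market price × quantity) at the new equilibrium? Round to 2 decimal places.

0.35

Original equilibrium: 9 - 2P = 5P - 12 gives 21 = 7P, so P = 3 and q = 3.
Since buyers pay the price plus the tax, the effective demand curve becomes qd = 5 - 2P.
Equate the new curves: 5 - 2P = 5P - 12, giving 17 = 7P, P = 17/7 ≈ 2.4286, q = 1/7 ≈ 0.1429.
New expenditure = 2.4286 × 0.1429 = 0.35.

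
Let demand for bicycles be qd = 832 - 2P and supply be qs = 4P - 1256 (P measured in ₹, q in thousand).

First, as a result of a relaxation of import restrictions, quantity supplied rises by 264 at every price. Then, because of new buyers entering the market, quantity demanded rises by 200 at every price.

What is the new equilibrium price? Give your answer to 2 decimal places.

337.33

Initially, 832 - 2P = 4P - 1256, so 2088 = 6P and P = 348, q = 136.
After the shift, demand is qd = 1032 - 2P and supply is qs = 4P - 992.
Equate the new curves: 1032 - 2P = 4P - 992, giving 2024 = 6P, P = 1012/3 ≈ 337.3333, q = 1072/3 ≈ 357.3333.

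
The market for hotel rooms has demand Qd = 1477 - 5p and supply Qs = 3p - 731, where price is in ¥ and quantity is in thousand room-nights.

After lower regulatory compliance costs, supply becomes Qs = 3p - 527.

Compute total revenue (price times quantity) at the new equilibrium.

56237.25

Original equilibrium: 1477 - 5p = 3p - 731 gives 2208 = 8p, so p = 276 and Q = 97.
The shock moves the curves to Qd = 1477 - 5p and Qs = 3p - 527.
Equate the new curves: 1477 - 5p = 3p - 527, giving 2004 = 8p, p = 250.5, Q = 224.5.
New expenditure = 250.5 × 224.5 = 56237.25.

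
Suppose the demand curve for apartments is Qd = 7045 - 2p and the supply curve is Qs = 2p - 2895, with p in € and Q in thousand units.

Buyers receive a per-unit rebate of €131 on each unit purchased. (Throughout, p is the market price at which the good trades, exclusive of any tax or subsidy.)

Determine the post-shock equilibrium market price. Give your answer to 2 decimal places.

Original equilibrium: 7045 - 2p = 2p - 2895 gives 9940 = 4p, so p = 2485 and Q = 2075.
Since buyers' out-of-pocket price is the market price minus the rebate, the effective demand curve becomes Qd = 7307 - 2p.
Setting them equal: 7307 - 2p = 2p - 2895 → 10202 = 4p, so p = 2550.5 and Q = 2206.

2550.50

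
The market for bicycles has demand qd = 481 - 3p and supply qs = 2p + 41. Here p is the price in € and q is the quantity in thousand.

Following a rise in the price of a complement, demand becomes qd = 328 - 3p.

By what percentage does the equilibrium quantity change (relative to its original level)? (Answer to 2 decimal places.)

Solve the original market: 481 - 3p = 2p + 41, hence p = 88 and q = 217.
After the shift, demand is qd = 328 - 3p and supply is qs = 2p + 41.
Equate the new curves: 328 - 3p = 2p + 41, giving 287 = 5p, p = 57.4, q = 155.8.
%Δq = (155.8 − 217) / 217 × 100 = -28.20%.

-28.20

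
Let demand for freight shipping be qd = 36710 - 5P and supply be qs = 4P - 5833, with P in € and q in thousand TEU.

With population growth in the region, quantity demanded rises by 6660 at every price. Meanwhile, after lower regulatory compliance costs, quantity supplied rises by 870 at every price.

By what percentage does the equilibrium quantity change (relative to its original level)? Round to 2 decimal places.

Original equilibrium: 36710 - 5P = 4P - 5833 gives 42543 = 9P, so P = 4727 and q = 13075.
The new curves are qd = 43370 - 5P (demand) and qs = 4P - 4963 (supply).
Equate the new curves: 43370 - 5P = 4P - 4963, giving 48333 = 9P, P = 16111/3 ≈ 5370.3333, q = 49555/3 ≈ 16518.3333.
%Δq = (16518.3333 − 13075) / 13075 × 100 = +26.34%.

+26.34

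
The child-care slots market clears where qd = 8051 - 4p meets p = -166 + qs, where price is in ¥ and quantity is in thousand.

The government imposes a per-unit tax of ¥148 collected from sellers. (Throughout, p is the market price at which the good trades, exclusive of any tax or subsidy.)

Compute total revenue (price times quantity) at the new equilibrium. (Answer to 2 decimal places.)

2610082.36

Original equilibrium: 8051 - 4p = p + 166 gives 7885 = 5p, so p = 1577 and q = 1743.
Since sellers keep the price net of the tax, the effective supply curve becomes qs = p + 18.
Clearing the new market: 8051 - 4p = p + 18, so p = 1606.6 and q = 1624.6.
New expenditure = 1606.6 × 1624.6 = 2610082.36.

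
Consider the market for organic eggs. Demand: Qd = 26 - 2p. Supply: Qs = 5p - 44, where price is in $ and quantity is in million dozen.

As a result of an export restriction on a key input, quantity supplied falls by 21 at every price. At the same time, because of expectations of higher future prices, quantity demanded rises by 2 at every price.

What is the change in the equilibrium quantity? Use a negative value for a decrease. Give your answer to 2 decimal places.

-4.57

Solve the original market: 26 - 2p = 5p - 44, hence p = 10 and Q = 6.
The shock moves the curves to Qd = 28 - 2p and Qs = 5p - 65.
Clearing the new market: 28 - 2p = 5p - 65, so p = 93/7 ≈ 13.2857 and Q = 10/7 ≈ 1.4286.
ΔQ = 1.4286 − 6 = -4.57.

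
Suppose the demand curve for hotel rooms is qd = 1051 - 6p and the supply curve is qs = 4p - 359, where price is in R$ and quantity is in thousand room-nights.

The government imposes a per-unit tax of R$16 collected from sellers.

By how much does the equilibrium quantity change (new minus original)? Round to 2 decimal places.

-38.40

Original equilibrium: 1051 - 6p = 4p - 359 gives 1410 = 10p, so p = 141 and q = 205.
Since sellers keep the price net of the tax, the effective supply curve becomes qs = 4p - 423.
Clearing the new market: 1051 - 6p = 4p - 423, so p = 147.4 and q = 166.6.
Δq = 166.6 − 205 = -38.40.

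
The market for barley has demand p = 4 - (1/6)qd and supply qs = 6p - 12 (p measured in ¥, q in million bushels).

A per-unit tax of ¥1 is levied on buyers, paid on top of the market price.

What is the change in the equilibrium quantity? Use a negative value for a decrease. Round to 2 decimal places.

Solve the original market: 24 - 6p = 6p - 12, hence p = 3 and q = 6.
Since buyers pay the price plus the tax, the effective demand curve becomes qd = 18 - 6p.
New equilibrium: 18 - 6p = 6p - 12 ⇒ 30 = 12p ⇒ p = 2.5, q = 3.
Δq = 3 − 6 = -3.00.

-3.00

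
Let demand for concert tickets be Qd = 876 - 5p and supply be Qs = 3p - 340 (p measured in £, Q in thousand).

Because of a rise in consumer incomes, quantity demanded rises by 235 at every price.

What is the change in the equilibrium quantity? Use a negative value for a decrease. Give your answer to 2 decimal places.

+88.13

Original equilibrium: 876 - 5p = 3p - 340 gives 1216 = 8p, so p = 152 and Q = 116.
The shock moves the curves to Qd = 1111 - 5p and Qs = 3p - 340.
Setting them equal: 1111 - 5p = 3p - 340 → 1451 = 8p, so p = 181.375 and Q = 204.125.
ΔQ = 204.125 − 116 = +88.13.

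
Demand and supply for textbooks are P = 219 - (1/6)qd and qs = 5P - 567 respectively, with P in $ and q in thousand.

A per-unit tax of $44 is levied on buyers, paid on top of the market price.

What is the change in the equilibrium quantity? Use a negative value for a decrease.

Solve the original market: 1314 - 6P = 5P - 567, hence P = 171 and q = 288.
Since buyers pay the price plus the tax, the effective demand curve becomes qd = 1050 - 6P.
Equate the new curves: 1050 - 6P = 5P - 567, giving 1617 = 11P, P = 147, q = 168.
Δq = 168 − 288 = -120.

-120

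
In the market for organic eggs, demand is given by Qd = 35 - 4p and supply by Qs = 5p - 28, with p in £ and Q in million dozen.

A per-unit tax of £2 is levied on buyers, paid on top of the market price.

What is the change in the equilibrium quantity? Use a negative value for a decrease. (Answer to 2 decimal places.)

Initially, 35 - 4p = 5p - 28, so 63 = 9p and p = 7, Q = 7.
Since buyers pay the price plus the tax, the effective demand curve becomes Qd = 27 - 4p.
Equate the new curves: 27 - 4p = 5p - 28, giving 55 = 9p, p = 55/9 ≈ 6.1111, Q = 23/9 ≈ 2.5556.
ΔQ = 2.5556 − 7 = -4.44.

-4.44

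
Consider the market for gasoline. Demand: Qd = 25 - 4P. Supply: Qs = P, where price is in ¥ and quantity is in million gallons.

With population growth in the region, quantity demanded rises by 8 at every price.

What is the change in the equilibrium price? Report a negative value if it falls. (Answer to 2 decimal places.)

+1.60

Before the shock: 25 - 4P = P ⇒ 25 = 5P ⇒ P = 5, Q = 5.
After the shift, demand is Qd = 33 - 4P and supply is Qs = P.
Clearing the new market: 33 - 4P = P, so P = 6.6 and Q = 6.6.
ΔP = 6.6 − 5 = +1.60.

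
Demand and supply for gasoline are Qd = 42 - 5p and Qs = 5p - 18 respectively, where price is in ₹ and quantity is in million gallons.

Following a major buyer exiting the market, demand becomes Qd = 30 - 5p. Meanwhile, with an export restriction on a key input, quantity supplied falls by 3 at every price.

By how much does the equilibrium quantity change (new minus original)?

Original equilibrium: 42 - 5p = 5p - 18 gives 60 = 10p, so p = 6 and Q = 12.
The new curves are Qd = 30 - 5p (demand) and Qs = 5p - 21 (supply).
New equilibrium: 30 - 5p = 5p - 21 ⇒ 51 = 10p ⇒ p = 5.1, Q = 4.5.
ΔQ = 4.5 − 12 = -7.5.

-7.5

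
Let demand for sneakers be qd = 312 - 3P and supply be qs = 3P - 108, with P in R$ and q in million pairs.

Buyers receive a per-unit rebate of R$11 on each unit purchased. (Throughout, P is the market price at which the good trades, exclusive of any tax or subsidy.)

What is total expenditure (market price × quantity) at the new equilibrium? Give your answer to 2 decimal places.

8946.75

Solve the original market: 312 - 3P = 3P - 108, hence P = 70 and q = 102.
Since buyers' out-of-pocket price is the market price minus the rebate, the effective demand curve becomes qd = 345 - 3P.
New equilibrium: 345 - 3P = 3P - 108 ⇒ 453 = 6P ⇒ P = 75.5, q = 118.5.
New expenditure = 75.5 × 118.5 = 8946.75.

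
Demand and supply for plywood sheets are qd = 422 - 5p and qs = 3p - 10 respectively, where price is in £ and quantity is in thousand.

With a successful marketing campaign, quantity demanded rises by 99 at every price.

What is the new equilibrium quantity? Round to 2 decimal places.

189.13

Before the shock: 422 - 5p = 3p - 10 ⇒ 432 = 8p ⇒ p = 54, q = 152.
The new curves are qd = 521 - 5p (demand) and qs = 3p - 10 (supply).
Clearing the new market: 521 - 5p = 3p - 10, so p = 66.375 and q = 189.125.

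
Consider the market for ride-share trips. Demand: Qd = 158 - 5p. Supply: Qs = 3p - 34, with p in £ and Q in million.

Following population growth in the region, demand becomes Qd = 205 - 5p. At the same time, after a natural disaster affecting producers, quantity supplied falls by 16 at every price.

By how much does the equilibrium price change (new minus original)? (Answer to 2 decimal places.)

+7.88

Solve the original market: 158 - 5p = 3p - 34, hence p = 24 and Q = 38.
The shock moves the curves to Qd = 205 - 5p and Qs = 3p - 50.
Equate the new curves: 205 - 5p = 3p - 50, giving 255 = 8p, p = 31.875, Q = 45.625.
Δp = 31.875 − 24 = +7.88.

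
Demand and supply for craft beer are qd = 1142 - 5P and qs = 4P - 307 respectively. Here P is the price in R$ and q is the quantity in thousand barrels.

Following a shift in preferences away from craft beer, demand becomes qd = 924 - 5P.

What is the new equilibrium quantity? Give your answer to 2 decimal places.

240.11

Solve the original market: 1142 - 5P = 4P - 307, hence P = 161 and q = 337.
The shock moves the curves to qd = 924 - 5P and qs = 4P - 307.
Equate the new curves: 924 - 5P = 4P - 307, giving 1231 = 9P, P = 1231/9 ≈ 136.7778, q = 2161/9 ≈ 240.1111.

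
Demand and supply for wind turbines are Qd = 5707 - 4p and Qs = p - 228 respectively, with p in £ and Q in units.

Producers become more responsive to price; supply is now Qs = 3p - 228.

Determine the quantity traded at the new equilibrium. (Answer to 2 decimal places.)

Solve the original market: 5707 - 4p = p - 228, hence p = 1187 and Q = 959.
With the change applied: demand Qd = 5707 - 4p, supply Qs = 3p - 228.
New equilibrium: 5707 - 4p = 3p - 228 ⇒ 5935 = 7p ⇒ p = 5935/7 ≈ 847.8571, Q = 16209/7 ≈ 2315.5714.

2315.57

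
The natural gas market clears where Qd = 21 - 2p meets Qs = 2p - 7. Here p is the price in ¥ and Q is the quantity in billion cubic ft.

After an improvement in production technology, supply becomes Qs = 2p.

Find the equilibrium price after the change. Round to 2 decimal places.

5.25

Before the shock: 21 - 2p = 2p - 7 ⇒ 28 = 4p ⇒ p = 7, Q = 7.
The shock moves the curves to Qd = 21 - 2p and Qs = 2p.
Clearing the new market: 21 - 2p = 2p, so p = 5.25 and Q = 10.5.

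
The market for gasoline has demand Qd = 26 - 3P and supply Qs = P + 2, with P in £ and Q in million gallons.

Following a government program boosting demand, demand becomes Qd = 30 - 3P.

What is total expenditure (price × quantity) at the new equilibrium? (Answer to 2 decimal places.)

63.00

Solve the original market: 26 - 3P = P + 2, hence P = 6 and Q = 8.
After the shift, demand is Qd = 30 - 3P and supply is Qs = P + 2.
Equate the new curves: 30 - 3P = P + 2, giving 28 = 4P, P = 7, Q = 9.
New expenditure = 7 × 9 = 63.00.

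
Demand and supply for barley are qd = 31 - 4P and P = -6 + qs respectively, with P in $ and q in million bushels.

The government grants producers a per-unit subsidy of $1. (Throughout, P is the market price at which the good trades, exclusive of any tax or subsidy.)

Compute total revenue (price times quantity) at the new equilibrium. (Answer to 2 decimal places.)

Initially, 31 - 4P = P + 6, so 25 = 5P and P = 5, q = 11.
Since sellers receive the price plus the subsidy, the effective supply curve becomes qs = P + 7.
Clearing the new market: 31 - 4P = P + 7, so P = 4.8 and q = 11.8.
New expenditure = 4.8 × 11.8 = 56.64.

56.64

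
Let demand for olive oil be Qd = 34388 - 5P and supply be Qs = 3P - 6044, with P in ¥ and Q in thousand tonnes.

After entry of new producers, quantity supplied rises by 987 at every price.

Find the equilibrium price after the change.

4930.625

Before the shock: 34388 - 5P = 3P - 6044 ⇒ 40432 = 8P ⇒ P = 5054, Q = 9118.
The shock moves the curves to Qd = 34388 - 5P and Qs = 3P - 5057.
Clearing the new market: 34388 - 5P = 3P - 5057, so P = 4930.625 and Q = 9734.875.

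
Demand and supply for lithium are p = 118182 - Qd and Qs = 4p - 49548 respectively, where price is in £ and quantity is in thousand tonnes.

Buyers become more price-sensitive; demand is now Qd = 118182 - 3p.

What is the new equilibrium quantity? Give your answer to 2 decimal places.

Original equilibrium: 118182 - p = 4p - 49548 gives 167730 = 5p, so p = 33546 and Q = 84636.
After the shift, demand is Qd = 118182 - 3p and supply is Qs = 4p - 49548.
Clearing the new market: 118182 - 3p = 4p - 49548, so p = 167730/7 ≈ 23961.4286 and Q = 324084/7 ≈ 46297.7143.

46297.71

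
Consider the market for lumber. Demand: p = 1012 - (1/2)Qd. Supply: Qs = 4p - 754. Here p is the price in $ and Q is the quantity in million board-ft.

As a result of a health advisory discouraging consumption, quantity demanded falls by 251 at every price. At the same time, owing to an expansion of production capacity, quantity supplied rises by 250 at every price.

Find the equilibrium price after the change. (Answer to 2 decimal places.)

Initially, 2024 - 2p = 4p - 754, so 2778 = 6p and p = 463, Q = 1098.
The new curves are Qd = 1773 - 2p (demand) and Qs = 4p - 504 (supply).
Equate the new curves: 1773 - 2p = 4p - 504, giving 2277 = 6p, p = 379.5, Q = 1014.

379.50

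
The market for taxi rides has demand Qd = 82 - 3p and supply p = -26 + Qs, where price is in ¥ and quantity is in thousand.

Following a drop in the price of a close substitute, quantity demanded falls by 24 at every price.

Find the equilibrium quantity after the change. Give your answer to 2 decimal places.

Solve the original market: 82 - 3p = p + 26, hence p = 14 and Q = 40.
The shock moves the curves to Qd = 58 - 3p and Qs = p + 26.
New equilibrium: 58 - 3p = p + 26 ⇒ 32 = 4p ⇒ p = 8, Q = 34.

34.00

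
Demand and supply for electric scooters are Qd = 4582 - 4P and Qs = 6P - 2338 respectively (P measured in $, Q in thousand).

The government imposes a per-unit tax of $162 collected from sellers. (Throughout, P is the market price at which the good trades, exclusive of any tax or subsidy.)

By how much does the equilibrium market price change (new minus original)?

Solve the original market: 4582 - 4P = 6P - 2338, hence P = 692 and Q = 1814.
Since sellers keep the price net of the tax, the effective supply curve becomes Qs = 6P - 3310.
Setting them equal: 4582 - 4P = 6P - 3310 → 7892 = 10P, so P = 789.2 and Q = 1425.2.
ΔP = 789.2 − 692 = +97.2.

+97.2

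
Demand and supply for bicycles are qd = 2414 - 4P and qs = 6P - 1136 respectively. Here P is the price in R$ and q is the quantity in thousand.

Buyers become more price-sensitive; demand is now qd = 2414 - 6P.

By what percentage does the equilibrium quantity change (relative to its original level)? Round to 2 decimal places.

-35.71

Original equilibrium: 2414 - 4P = 6P - 1136 gives 3550 = 10P, so P = 355 and q = 994.
After the shift, demand is qd = 2414 - 6P and supply is qs = 6P - 1136.
Equate the new curves: 2414 - 6P = 6P - 1136, giving 3550 = 12P, P = 1775/6 ≈ 295.8333, q = 639.
%Δq = (639 − 994) / 994 × 100 = -35.71%.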